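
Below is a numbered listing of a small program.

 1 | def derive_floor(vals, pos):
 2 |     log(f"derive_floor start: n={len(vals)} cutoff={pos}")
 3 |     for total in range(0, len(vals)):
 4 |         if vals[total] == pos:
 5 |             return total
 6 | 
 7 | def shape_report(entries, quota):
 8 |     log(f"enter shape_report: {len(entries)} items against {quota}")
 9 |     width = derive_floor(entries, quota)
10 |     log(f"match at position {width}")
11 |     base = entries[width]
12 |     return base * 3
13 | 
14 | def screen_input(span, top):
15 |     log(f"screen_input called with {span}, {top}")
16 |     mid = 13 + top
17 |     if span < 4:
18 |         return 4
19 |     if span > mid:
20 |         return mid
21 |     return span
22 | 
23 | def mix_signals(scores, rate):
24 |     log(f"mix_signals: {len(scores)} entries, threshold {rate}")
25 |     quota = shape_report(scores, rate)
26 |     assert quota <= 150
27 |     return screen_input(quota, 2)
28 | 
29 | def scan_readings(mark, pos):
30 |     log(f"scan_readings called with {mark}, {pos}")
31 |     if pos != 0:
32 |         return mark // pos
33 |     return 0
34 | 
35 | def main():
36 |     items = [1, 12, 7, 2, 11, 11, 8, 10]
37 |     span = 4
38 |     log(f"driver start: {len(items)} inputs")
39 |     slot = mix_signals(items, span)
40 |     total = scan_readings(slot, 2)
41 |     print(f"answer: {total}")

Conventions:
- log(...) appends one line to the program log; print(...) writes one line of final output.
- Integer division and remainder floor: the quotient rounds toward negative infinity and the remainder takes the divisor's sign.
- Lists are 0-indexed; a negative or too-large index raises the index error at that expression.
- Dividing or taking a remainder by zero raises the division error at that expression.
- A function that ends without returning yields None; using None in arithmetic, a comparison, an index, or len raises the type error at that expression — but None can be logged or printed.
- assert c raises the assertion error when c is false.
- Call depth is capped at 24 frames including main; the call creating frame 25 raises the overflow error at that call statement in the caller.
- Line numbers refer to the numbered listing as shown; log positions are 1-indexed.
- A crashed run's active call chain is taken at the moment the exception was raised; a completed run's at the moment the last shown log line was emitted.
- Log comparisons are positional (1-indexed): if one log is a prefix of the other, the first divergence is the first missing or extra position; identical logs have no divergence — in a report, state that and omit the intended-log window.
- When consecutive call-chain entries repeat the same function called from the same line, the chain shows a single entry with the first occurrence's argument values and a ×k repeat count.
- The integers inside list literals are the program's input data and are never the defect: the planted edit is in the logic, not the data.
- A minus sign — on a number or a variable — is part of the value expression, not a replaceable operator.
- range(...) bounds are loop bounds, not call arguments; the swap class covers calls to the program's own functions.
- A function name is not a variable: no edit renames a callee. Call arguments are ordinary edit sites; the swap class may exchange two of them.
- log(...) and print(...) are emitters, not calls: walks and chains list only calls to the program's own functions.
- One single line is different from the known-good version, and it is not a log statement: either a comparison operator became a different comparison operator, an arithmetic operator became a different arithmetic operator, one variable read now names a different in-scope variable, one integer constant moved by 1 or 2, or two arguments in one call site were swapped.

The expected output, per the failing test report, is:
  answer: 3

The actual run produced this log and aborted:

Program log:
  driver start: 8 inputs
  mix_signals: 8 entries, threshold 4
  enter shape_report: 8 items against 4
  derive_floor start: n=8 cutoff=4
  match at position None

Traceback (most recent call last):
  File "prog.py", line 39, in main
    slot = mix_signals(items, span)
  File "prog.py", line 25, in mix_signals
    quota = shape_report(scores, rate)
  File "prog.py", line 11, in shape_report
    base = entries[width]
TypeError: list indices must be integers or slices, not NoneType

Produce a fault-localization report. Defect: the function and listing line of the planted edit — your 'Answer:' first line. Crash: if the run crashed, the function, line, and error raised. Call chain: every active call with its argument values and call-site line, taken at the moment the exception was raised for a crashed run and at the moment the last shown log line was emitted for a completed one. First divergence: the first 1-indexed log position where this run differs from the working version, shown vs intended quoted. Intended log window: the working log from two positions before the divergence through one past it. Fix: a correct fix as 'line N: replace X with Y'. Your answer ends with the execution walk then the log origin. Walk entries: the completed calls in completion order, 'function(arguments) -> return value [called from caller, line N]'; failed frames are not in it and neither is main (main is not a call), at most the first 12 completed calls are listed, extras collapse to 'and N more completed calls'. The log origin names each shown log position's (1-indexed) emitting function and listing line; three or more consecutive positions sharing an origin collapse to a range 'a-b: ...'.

Answer: the defect is in main at line 37.
Key fact: Everything matches until log position 2, which reads 'mix_signals: 8 entries, threshold 4' in place of 'mix_signals: 8 entries, threshold 2'.
Crash: shape_report, line 11, TypeError.
Call chain: main -> mix_signals([1, 12, 7, 2, 11, 11, 8, 10], 4) (called at line 39) -> shape_report([1, 12, 7, 2, 11, 11, 8, 10], 4) (called at line 25).
First divergence: at position 2 the run shows 'mix_signals: 8 entries, threshold 4' where the working version logs 'mix_signals: 8 entries, threshold 2'.
Intended log window:
  1: driver start: 8 inputs
  2: mix_signals: 8 entries, threshold 2
  3: enter shape_report: 8 items against 2
Execution walk:
  derive_floor([1, 12, 7, 2, 11, 11, 8, 10], 4) -> None  [called from shape_report, line 9]
Log line origins:
  1 — main, line 38
  2 — mix_signals, line 24
  3 — shape_report, line 8
  4 — derive_floor, line 2
  5 — shape_report, line 10
A correct fix: line 37: replace `4` with `2`.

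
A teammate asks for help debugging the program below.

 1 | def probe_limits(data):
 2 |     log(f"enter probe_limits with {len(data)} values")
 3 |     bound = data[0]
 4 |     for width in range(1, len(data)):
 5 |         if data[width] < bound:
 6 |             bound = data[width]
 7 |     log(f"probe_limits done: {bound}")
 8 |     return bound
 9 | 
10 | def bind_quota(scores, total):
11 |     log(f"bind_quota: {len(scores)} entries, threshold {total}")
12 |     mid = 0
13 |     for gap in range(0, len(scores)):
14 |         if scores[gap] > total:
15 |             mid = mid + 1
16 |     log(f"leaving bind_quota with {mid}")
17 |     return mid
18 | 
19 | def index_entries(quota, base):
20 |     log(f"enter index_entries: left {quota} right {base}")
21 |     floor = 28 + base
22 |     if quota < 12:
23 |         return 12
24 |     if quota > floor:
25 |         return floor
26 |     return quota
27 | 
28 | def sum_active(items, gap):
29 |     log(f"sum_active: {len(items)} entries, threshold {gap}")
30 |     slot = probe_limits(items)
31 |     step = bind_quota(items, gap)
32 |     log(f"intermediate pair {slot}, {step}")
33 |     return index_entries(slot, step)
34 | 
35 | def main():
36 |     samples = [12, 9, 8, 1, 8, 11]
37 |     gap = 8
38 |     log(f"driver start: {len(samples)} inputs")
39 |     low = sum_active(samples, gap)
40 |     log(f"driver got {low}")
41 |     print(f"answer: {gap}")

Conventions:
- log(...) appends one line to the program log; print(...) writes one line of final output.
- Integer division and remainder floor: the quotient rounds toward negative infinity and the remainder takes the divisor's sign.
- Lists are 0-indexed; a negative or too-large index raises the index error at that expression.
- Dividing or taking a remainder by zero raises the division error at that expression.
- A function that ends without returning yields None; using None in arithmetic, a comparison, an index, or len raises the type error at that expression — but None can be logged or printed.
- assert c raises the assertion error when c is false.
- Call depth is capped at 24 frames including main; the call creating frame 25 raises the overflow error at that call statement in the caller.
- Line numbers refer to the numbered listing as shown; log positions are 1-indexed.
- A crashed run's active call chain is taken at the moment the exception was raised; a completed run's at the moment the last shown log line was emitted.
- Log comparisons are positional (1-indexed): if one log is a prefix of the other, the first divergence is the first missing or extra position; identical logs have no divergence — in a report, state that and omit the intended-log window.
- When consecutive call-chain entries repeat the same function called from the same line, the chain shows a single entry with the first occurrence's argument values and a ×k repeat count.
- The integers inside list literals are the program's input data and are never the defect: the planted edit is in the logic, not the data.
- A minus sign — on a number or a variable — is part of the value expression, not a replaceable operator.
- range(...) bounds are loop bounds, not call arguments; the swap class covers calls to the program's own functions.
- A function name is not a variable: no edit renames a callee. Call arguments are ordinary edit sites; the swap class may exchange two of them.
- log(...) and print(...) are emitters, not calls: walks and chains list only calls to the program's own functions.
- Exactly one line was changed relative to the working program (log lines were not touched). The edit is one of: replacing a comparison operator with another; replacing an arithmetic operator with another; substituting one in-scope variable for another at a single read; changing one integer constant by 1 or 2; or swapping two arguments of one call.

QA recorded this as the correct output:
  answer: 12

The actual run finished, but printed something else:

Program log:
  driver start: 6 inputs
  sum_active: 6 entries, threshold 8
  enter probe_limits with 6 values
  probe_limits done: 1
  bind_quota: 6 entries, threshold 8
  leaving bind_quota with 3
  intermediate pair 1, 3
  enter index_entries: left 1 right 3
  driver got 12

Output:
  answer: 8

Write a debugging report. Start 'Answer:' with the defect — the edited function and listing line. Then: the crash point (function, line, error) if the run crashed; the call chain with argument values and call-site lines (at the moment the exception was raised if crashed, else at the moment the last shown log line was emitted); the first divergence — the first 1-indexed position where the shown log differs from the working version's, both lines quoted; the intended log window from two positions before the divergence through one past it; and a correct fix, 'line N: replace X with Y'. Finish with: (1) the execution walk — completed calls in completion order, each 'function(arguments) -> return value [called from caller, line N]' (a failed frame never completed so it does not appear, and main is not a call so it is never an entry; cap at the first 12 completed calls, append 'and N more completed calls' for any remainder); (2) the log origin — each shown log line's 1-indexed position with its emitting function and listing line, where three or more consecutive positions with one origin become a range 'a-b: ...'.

Answer: the defect is in main at line 41.
Key fact: Nothing in the log betrays the bug — only the output does.
Call chain: main.
First divergence: none; the two logs match at every position.
Execution walk:
  probe_limits([12, 9, 8, 1, 8, 11]) -> 1  [called from sum_active, line 30]
  bind_quota([12, 9, 8, 1, 8, 11], 8) -> 3  [called from sum_active, line 31]
  index_entries(1, 3) -> 12  [called from sum_active, line 33]
  sum_active([12, 9, 8, 1, 8, 11], 8) -> 12  [called from main, line 39]
Log origins:
  1: logged in main at line 38
  2: logged in sum_active at line 29
  3: logged in probe_limits at line 2
  4: logged in probe_limits at line 7
  5: logged in bind_quota at line 11
  6: logged in bind_quota at line 16
  7: logged in sum_active at line 32
  8: logged in index_entries at line 20
  9: logged in main at line 40
A correct fix: line 41: replace `gap` with `low`.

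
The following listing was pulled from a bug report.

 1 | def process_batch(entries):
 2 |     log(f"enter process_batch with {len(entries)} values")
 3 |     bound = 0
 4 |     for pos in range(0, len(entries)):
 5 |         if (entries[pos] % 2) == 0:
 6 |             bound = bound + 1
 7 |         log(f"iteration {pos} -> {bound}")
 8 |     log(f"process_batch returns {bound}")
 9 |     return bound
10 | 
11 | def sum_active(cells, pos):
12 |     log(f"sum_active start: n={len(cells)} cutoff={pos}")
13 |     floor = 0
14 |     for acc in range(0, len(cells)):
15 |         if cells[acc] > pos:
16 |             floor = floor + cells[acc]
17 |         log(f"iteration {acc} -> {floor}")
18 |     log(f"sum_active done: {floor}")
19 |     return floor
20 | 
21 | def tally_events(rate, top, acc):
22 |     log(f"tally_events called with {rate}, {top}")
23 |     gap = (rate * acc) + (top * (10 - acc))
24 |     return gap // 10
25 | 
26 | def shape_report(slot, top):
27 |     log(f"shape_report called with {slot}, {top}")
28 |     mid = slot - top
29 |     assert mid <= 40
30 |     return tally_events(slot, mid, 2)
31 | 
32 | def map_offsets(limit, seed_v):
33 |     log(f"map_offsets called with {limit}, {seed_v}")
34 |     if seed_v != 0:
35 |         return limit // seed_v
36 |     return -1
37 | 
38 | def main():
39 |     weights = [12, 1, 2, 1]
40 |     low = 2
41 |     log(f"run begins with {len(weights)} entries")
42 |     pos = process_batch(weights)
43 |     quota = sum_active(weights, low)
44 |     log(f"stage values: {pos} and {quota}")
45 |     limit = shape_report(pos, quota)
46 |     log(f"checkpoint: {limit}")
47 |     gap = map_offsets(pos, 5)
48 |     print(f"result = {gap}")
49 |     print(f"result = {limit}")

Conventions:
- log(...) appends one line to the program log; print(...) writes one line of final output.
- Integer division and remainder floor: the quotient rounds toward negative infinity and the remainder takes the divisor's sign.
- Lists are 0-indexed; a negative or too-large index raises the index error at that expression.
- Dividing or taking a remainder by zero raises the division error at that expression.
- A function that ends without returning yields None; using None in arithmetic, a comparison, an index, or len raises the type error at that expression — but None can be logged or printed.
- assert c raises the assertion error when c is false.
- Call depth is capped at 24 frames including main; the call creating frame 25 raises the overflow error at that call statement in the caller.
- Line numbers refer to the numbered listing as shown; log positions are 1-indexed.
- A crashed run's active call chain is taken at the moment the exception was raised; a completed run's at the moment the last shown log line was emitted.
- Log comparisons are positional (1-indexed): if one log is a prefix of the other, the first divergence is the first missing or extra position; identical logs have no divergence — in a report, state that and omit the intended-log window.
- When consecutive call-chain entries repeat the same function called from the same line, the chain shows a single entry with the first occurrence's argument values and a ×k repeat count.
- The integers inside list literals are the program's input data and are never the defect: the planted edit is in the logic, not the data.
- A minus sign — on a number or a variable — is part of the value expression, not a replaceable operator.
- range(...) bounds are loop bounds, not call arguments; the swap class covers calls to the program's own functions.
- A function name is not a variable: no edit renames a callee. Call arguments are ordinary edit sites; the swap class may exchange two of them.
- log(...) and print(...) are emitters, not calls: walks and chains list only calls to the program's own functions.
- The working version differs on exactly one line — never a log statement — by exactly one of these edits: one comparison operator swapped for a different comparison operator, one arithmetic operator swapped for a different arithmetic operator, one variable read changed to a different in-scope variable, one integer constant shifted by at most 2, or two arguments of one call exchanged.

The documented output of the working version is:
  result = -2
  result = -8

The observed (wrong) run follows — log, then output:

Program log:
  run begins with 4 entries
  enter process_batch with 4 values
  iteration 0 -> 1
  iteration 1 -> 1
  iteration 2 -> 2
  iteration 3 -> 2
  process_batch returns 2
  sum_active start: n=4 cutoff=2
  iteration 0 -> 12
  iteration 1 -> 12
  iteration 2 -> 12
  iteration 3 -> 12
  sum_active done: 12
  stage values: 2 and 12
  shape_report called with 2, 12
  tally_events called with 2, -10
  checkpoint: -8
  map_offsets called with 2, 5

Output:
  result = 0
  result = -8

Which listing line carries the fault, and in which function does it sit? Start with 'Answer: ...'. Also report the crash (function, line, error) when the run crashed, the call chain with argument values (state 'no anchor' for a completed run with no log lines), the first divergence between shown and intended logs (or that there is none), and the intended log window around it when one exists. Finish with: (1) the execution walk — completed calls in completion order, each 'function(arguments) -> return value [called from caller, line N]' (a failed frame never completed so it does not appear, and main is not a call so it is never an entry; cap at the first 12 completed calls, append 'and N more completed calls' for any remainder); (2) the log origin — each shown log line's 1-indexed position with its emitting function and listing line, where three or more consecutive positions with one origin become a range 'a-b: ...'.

Answer: the defect is in main at line 47.
Key fact: Log line 18 is where behavior first shows: 'map_offsets called with 2, 5' appears instead of 'map_offsets called with -8, 5'.
Call chain: main -> map_offsets(2, 5) (called at line 47).
First divergence: position 18; shown 'map_offsets called with 2, 5' vs intended 'map_offsets called with -8, 5'.
Intended log window:
  16: tally_events called with 2, -10
  17: checkpoint: -8
  18: map_offsets called with -8, 5
Execution walk:
  process_batch([12, 1, 2, 1]) -> 2  [called from main, line 42]
  sum_active([12, 1, 2, 1], 2) -> 12  [called from main, line 43]
  tally_events(2, -10, 2) -> -8  [called from shape_report, line 30]
  shape_report(2, 12) -> -8  [called from main, line 45]
  map_offsets(2, 5) -> 0  [called from main, line 47]
Log origins:
  1: from main, line 41
  2: from process_batch, line 2
  3-6: from process_batch, line 7
  7: from process_batch, line 8
  8: from sum_active, line 12
  9-12: from sum_active, line 17
  13: from sum_active, line 18
  14: from main, line 44
  15: from shape_report, line 27
  16: from tally_events, line 22
  17: from main, line 46
  18: from map_offsets, line 33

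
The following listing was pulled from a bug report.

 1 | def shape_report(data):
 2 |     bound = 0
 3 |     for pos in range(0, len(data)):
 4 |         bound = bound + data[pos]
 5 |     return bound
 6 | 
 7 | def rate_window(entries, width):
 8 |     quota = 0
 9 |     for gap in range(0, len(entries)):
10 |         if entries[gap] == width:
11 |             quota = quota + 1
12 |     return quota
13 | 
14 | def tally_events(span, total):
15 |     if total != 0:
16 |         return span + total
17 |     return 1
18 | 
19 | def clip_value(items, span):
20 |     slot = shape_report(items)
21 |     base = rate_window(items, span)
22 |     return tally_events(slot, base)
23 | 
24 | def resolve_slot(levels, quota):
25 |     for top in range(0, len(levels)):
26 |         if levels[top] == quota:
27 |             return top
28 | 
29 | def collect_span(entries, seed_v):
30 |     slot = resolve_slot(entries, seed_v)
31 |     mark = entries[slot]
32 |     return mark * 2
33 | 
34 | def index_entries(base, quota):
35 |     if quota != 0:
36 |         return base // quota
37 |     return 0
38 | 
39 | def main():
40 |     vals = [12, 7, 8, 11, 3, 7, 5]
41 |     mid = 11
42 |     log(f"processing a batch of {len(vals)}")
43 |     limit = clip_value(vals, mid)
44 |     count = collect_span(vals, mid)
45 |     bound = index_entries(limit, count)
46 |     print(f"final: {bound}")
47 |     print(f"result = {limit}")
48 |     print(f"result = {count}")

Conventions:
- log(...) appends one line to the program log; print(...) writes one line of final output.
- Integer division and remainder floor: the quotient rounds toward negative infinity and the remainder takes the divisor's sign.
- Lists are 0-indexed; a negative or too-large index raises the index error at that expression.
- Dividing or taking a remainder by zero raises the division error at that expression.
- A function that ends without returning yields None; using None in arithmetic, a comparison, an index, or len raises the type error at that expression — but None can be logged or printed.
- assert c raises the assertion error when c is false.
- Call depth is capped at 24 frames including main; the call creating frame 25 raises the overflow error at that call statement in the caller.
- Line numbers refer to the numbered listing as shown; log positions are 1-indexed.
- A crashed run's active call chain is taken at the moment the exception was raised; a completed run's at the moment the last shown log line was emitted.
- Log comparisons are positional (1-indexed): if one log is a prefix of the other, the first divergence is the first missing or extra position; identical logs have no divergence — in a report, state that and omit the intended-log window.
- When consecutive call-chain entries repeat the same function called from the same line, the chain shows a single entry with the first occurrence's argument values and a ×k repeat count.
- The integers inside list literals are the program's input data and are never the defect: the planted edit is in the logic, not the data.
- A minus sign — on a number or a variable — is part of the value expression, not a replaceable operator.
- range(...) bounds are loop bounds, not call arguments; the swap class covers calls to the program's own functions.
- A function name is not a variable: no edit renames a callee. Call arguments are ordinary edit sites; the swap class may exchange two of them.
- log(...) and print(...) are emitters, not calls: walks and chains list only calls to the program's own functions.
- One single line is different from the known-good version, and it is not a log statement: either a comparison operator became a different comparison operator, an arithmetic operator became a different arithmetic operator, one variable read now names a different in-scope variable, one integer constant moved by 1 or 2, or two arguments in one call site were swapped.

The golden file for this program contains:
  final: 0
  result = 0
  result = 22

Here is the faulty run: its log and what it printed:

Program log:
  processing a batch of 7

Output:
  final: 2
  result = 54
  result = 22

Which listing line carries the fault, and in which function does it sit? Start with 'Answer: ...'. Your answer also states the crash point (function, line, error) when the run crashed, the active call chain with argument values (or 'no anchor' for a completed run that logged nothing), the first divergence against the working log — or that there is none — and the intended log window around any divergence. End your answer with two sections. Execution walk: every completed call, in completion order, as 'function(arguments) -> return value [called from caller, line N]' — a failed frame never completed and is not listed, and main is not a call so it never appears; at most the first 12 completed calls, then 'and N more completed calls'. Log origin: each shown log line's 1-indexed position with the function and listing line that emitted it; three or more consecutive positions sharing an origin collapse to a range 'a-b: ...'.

Answer: the defect is in tally_events at line 16.
Key fact: Nothing in the log betrays the bug — only the output does.
Call chain: main.
First divergence: there is none — every log position agrees.
Execution walk:
  shape_report([12, 7, 8, 11, 3, 7, 5]) -> 53  [called from clip_value, line 20]
  rate_window([12, 7, 8, 11, 3, 7, 5], 11) -> 1  [called from clip_value, line 21]
  tally_events(53, 1) -> 54  [called from clip_value, line 22]
  clip_value([12, 7, 8, 11, 3, 7, 5], 11) -> 54  [called from main, line 43]
  resolve_slot([12, 7, 8, 11, 3, 7, 5], 11) -> 3  [called from collect_span, line 30]
  collect_span([12, 7, 8, 11, 3, 7, 5], 11) -> 22  [called from main, line 44]
  index_entries(54, 22) -> 2  [called from main, line 45]
Log line origins:
  1: emitted by main (line 42)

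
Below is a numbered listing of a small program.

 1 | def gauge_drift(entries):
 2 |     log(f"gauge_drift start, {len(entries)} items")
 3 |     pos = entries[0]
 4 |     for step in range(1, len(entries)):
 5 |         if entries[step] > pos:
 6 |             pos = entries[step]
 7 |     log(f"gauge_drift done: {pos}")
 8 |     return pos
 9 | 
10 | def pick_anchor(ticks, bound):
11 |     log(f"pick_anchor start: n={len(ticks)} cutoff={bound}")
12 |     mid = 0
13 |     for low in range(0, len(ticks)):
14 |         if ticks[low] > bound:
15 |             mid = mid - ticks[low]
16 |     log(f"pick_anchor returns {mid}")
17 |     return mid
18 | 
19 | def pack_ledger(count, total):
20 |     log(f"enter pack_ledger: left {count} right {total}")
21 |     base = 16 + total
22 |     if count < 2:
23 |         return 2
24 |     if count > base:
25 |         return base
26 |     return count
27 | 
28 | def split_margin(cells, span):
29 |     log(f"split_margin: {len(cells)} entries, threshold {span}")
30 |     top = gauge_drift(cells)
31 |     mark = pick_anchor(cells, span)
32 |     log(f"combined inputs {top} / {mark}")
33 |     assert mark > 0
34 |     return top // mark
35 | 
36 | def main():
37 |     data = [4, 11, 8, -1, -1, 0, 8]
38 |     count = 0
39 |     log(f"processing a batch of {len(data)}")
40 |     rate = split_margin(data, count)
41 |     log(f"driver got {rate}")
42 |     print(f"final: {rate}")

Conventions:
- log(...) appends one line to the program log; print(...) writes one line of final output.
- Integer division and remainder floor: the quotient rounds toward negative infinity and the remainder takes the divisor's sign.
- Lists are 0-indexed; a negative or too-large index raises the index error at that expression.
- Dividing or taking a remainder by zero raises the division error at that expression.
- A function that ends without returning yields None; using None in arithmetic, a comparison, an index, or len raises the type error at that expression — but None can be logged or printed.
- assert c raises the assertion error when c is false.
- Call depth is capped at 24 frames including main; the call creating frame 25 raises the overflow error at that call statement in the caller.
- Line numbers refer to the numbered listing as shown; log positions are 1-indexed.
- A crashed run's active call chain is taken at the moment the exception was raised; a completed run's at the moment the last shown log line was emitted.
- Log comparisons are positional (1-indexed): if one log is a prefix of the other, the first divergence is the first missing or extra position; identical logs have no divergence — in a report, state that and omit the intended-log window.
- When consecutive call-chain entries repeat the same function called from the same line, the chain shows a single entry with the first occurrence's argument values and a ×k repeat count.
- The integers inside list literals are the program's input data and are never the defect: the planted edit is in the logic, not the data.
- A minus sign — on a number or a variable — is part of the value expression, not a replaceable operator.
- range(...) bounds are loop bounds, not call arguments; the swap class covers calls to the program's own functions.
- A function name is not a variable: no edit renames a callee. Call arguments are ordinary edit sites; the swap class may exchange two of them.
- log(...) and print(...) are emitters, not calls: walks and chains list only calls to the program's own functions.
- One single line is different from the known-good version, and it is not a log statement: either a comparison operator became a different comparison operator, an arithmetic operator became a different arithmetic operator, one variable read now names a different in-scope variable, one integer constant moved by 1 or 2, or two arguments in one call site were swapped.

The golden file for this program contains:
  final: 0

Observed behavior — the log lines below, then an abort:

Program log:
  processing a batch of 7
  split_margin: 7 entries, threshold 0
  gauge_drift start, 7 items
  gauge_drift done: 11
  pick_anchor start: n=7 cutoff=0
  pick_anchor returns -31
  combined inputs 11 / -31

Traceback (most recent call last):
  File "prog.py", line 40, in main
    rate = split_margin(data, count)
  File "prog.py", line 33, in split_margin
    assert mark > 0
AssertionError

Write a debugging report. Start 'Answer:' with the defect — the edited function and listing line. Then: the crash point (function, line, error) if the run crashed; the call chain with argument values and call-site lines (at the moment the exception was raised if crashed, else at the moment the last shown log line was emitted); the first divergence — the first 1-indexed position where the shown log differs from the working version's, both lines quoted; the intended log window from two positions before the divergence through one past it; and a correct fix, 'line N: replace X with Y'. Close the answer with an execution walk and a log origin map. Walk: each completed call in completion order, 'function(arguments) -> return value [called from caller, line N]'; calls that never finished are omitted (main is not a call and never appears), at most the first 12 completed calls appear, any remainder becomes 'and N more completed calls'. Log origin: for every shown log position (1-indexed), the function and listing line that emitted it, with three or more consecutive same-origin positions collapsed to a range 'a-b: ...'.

Answer: the defect is in pick_anchor at line 15.
Key fact: Position 6 is the first bad log line: 'pick_anchor returns -31' should read 'pick_anchor returns 31'.
Crash: split_margin, line 33, AssertionError.
Call chain: main -> split_margin([4, 11, 8, -1, -1, 0, 8], 0) (called at line 40).
First divergence: position 6; shown 'pick_anchor returns -31' vs intended 'pick_anchor returns 31'.
Intended log window:
  4: gauge_drift done: 11
  5: pick_anchor start: n=7 cutoff=0
  6: pick_anchor returns 31
  7: combined inputs 11 / 31
Execution walk:
  gauge_drift([4, 11, 8, -1, -1, 0, 8]) -> 11  [called from split_margin, line 30]
  pick_anchor([4, 11, 8, -1, -1, 0, 8], 0) -> -31  [called from split_margin, line 31]
Log origins:
  1: logged in main at line 39
  2: logged in split_margin at line 29
  3: logged in gauge_drift at line 2
  4: logged in gauge_drift at line 7
  5: logged in pick_anchor at line 11
  6: logged in pick_anchor at line 16
  7: logged in split_margin at line 32
A correct fix: line 15: replace `-` with `+`.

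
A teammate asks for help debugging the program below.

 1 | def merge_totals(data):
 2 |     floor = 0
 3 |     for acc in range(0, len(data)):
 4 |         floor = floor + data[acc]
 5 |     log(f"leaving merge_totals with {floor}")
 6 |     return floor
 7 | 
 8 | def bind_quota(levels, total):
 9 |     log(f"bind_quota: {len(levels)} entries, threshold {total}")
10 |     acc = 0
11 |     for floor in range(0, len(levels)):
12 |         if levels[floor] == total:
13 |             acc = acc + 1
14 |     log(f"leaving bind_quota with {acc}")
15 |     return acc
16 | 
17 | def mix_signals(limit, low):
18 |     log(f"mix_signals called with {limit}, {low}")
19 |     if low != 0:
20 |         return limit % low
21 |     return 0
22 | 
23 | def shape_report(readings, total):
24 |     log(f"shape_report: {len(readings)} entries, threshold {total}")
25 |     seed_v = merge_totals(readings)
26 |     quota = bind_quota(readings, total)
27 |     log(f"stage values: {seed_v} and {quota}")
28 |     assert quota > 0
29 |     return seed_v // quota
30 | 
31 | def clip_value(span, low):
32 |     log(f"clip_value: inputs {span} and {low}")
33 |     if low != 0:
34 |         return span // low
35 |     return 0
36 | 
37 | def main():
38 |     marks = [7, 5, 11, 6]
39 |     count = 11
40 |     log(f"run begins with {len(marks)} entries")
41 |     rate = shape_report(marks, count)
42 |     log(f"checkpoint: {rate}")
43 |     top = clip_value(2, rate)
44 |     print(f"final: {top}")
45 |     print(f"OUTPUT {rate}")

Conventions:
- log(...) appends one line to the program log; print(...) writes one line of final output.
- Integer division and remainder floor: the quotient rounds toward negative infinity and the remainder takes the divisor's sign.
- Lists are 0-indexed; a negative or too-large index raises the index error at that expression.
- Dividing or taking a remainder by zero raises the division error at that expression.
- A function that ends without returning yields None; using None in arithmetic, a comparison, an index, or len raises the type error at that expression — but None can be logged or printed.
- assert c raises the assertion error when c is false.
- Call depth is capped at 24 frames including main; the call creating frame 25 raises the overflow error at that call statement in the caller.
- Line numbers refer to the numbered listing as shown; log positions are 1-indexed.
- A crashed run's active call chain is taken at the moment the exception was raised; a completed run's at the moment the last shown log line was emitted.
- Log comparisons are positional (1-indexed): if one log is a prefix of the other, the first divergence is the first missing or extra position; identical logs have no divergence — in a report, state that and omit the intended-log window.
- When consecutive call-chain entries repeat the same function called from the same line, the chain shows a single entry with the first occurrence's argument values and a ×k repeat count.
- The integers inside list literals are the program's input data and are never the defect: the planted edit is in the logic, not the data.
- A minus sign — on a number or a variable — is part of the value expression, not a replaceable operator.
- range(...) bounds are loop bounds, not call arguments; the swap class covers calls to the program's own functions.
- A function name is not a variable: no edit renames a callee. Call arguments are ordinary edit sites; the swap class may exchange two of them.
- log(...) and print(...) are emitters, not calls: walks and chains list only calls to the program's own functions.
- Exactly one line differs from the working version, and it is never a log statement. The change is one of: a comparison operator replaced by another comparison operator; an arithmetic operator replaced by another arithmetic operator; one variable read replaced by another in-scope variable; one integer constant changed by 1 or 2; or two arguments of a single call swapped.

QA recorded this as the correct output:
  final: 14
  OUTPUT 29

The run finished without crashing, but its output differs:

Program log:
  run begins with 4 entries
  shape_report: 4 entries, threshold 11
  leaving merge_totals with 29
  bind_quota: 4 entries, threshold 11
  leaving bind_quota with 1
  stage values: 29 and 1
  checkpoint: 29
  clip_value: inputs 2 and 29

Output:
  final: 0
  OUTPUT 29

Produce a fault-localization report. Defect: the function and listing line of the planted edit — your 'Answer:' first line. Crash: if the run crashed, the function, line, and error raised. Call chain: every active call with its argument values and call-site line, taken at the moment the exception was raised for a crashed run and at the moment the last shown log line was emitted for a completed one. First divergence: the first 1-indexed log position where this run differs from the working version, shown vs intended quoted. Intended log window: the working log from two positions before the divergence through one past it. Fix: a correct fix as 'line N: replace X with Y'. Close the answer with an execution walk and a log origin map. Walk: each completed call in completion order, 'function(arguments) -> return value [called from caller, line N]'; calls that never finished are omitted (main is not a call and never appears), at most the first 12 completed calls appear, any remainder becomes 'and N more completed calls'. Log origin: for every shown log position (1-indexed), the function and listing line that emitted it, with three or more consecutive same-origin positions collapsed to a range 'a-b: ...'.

Answer: the defect is in main at line 43.
The tell: The earliest visible damage is log position 8 — 'clip_value: inputs 2 and 29' rather than the intended 'clip_value: inputs 29 and 2'.
Call chain: main -> clip_value(2, 29) (called at line 43).
First divergence: position 8 — shown 'clip_value: inputs 2 and 29', intended 'clip_value: inputs 29 and 2'.
Intended log window:
  6: stage values: 29 and 1
  7: checkpoint: 29
  8: clip_value: inputs 29 and 2
Execution walk:
  merge_totals([7, 5, 11, 6]) -> 29  [called from shape_report, line 25]
  bind_quota([7, 5, 11, 6], 11) -> 1  [called from shape_report, line 26]
  shape_report([7, 5, 11, 6], 11) -> 29  [called from main, line 41]
  clip_value(2, 29) -> 0  [called from main, line 43]
Log line origins:
  1 — main, line 40
  2 — shape_report, line 24
  3 — merge_totals, line 5
  4 — bind_quota, line 9
  5 — bind_quota, line 14
  6 — shape_report, line 27
  7 — main, line 42
  8 — clip_value, line 32
A correct fix: line 43: replace `clip_value(2, rate)` with `clip_value(rate, 2)`.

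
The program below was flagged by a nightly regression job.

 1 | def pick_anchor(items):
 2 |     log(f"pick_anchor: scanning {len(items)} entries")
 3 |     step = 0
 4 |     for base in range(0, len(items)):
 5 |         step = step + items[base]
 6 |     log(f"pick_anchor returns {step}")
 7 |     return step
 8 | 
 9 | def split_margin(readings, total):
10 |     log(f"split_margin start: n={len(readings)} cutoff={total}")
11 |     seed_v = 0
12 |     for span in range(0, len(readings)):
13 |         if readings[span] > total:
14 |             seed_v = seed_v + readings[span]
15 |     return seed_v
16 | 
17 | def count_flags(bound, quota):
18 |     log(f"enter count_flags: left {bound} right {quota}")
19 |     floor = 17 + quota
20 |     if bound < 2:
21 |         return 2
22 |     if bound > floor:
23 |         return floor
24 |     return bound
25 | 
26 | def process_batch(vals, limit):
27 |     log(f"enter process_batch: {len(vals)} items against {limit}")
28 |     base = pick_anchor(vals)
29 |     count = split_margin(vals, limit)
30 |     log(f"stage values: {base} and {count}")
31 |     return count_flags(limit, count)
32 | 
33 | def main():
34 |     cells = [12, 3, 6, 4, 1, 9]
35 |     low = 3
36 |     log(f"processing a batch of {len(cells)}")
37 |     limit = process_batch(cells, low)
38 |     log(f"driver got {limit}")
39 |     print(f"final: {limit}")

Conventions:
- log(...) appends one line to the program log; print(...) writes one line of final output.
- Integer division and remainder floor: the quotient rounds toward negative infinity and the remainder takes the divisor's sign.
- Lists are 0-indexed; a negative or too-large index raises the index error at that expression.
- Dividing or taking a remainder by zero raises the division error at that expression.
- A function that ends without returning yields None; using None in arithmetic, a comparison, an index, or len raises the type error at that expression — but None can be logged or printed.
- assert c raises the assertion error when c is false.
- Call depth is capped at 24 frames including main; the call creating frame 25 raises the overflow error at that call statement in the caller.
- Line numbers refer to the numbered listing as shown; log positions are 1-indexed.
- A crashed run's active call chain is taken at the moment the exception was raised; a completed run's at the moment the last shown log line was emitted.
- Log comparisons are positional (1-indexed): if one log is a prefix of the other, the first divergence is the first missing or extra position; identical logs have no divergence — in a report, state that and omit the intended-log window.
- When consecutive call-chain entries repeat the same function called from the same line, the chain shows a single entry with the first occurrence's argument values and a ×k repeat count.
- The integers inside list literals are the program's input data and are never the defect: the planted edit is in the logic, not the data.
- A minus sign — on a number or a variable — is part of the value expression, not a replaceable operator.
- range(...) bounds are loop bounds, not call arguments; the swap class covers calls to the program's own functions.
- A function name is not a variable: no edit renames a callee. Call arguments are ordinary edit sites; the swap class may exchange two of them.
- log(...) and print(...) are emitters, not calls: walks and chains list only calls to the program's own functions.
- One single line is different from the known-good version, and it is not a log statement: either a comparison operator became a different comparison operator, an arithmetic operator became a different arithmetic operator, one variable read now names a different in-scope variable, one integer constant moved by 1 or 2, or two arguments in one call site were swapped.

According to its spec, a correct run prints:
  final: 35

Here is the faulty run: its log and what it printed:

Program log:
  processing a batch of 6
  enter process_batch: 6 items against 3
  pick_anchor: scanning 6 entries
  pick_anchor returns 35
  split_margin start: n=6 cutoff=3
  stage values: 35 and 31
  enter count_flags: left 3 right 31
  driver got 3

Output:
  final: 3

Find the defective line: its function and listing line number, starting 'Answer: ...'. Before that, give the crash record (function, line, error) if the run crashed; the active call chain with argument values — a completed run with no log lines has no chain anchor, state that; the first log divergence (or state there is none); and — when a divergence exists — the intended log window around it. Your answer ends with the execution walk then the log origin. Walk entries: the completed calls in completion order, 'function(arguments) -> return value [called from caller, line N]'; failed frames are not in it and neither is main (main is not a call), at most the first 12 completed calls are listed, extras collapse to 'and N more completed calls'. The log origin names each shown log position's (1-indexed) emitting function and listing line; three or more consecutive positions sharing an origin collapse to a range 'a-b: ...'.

Answer: the defect is in process_batch at line 31.
Core observation: At log position 7 the runs split — shown 'enter count_flags: left 3 right 31', but the working version logs 'enter count_flags: left 35 right 31'.
Call chain: main.
First divergence: position 7; shown 'enter count_flags: left 3 right 31' vs intended 'enter count_flags: left 35 right 31'.
Intended log window:
  5: split_margin start: n=6 cutoff=3
  6: stage values: 35 and 31
  7: enter count_flags: left 35 right 31
  8: driver got 35
Execution walk:
  pick_anchor([12, 3, 6, 4, 1, 9]) -> 35  [called from process_batch, line 28]
  split_margin([12, 3, 6, 4, 1, 9], 3) -> 31  [called from process_batch, line 29]
  count_flags(3, 31) -> 3  [called from process_batch, line 31]
  process_batch([12, 3, 6, 4, 1, 9], 3) -> 3  [called from main, line 37]
Log origin:
  1 — main, line 36
  2 — process_batch, line 27
  3 — pick_anchor, line 2
  4 — pick_anchor, line 6
  5 — split_margin, line 10
  6 — process_batch, line 30
  7 — count_flags, line 18
  8 — main, line 38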